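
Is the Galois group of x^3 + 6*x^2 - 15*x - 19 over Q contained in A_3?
Yes

The polynomial is irreducible of degree 3 over Q. Its discriminant is 59049 = 243^2, a perfect square. A Galois group lies in the alternating group exactly when the discriminant is a square in Q, so the Galois group (C_3) is contained in A_3.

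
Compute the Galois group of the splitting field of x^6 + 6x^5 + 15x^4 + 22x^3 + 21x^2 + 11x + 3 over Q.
The polynomial f is an irreducible sextic over Q, so G = Gal(f/Q) is one of the 16 transitive subgroups 6T1, ..., 6T16 of S_6. The discriminant of f is -43531, which is not a perfect square, so G is not contained in A_6. The transitive groups of degree 6 not contained in A_6 are: C_6 (6T1, order 6), S_3 (6T2, order 6), D_6 (6T3, order 12), C_3 x S_3 (6T5, order 18), A_4 x C_2 (6T6, order 24), S_4 (6T8, order 24), S_3 x S_3 (6T9, order 36), S_4 x C_2 (6T11, order 48), (S_3 x S_3) : C_2 (6T13, order 72), PGL(2,5) (6T14, order 120), S_6 (6T16, order 720). By Dedekind's theorem, for a prime p not dividing disc(f) the degrees of the irreducible factors of f mod p form the cycle type of an element of G. Factoring f modulo the 4 such primes p <= 7, each new pattern first appears at: mod 2: f = (x^6 + x^4 + x^2 + x + 1), pattern 6; mod 3: f = (x)(x^2 + 2x + 2)(x^3 + x^2 + 2x + 1), pattern 3+2+1; mod 5: f = (x^3 + 2x^2 + x + 4)(x^3 + 4x^2 + x + 2), pattern 3+3; mod 7: f = (x + 4)(x^5 + 2x^4 + x^2 + 3x + 6), pattern 5+1. No other pattern occurs in this range, so the set of observed cycle types is {6, 3+2+1, 3+3, 5+1}. Among the candidates above, the only group containing elements of all these cycle types is S_6 (6T16); every other candidate lacks at least one of them. Hence G = S_6 (6T16), of order 720.

S_6 (order 720)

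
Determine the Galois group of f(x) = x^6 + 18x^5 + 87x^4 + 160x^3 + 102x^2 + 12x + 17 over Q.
A_4 x C_2 (also written A4xC2)

The polynomial f is an irreducible sextic over Q, so G = Gal(f/Q) is one of the 16 transitive subgroups 6T1, ..., 6T16 of S_6. The discriminant of f is -1052232814656, which is not a perfect square, so G is not contained in A_6. The transitive groups of degree 6 not contained in A_6 are: C_6 (6T1, order 6), S_3 (6T2, order 6), D_6 (6T3, order 12), C_3 x S_3 (6T5, order 18), A_4 x C_2 (6T6, order 24), S_4 (6T8, order 24), S_3 x S_3 (6T9, order 36), S_4 x C_2 (6T11, order 48), (S_3 x S_3) : C_2 (6T13, order 72), PGL(2,5) (6T14, order 120), S_6 (6T16, order 720). By Dedekind's theorem, for a prime p not dividing disc(f) the degrees of the irreducible factors of f mod p form the cycle type of an element of G. Factoring f modulo the 33 such primes p <= 149 (skipping 2, 3, which divide the discriminant), each new pattern first appears at: mod 5: f = (x^3 + x^2 + 3x + 4)(x^3 + 2x^2 + 2x + 3), pattern 3+3; mod 7: f = (x^6 + 4x^5 + 3x^4 + 6x^3 + 4x^2 + 5x + 3), pattern 6; mod 17: f = (x)(x + 1)(x^2 + 5x + 13)(x^2 + 12x + 14), pattern 2+2+1+1; mod 19: f = (x + 3)(x + 4)(x + 5)(x + 9)(x^2 + 16x + 14), pattern 2+1+1+1+1; mod 71: f = (x^2 + 35x + 1)(x^2 + 55x + 22)(x^2 + 70x + 4), pattern 2+2+2. No other pattern occurs in this range, so the set of observed cycle types is {3+3, 6, 2+2+1+1, 2+1+1+1+1, 2+2+2}. The candidates containing elements of all these cycle types are A_4 x C_2 (6T6) of order 24, S_4 x C_2 (6T11) of order 48, (S_3 x S_3) : C_2 (6T13) of order 72, S_6 (6T16) of order 720; the others are excluded. The observed types are precisely the cycle types that occur in A_4 x C_2 (6T6) (apart from the identity). Each of the other remaining candidates has further cycle types, and by the Chebotarev density theorem the matching factorization patterns would occur for a proportion of primes equal to their share of the group: S_4 x C_2 (6T11) additionally contains elements of type 4+2, 4+1+1 (12 of its 48 elements, about 25% of primes); (S_3 x S_3) : C_2 (6T13) additionally contains elements of type 4+2, 3+2+1, 3+1+1+1 (34 of its 72 elements, about 47% of primes); S_6 (6T16) additionally contains elements of type 5+1, 4+2, 4+1+1, 3+2+1, 3+1+1+1 (484 of its 720 elements, about 67% of primes). None of the 33 primes tested shows any such pattern (for each of these groups the chance of that is below 10^-4), which rules them out. Hence G = A_4 x C_2 (6T6), of order 24.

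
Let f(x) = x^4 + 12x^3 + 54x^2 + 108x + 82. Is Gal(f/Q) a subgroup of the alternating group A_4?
Yes

The polynomial is irreducible of degree 4 over Q. Its discriminant is 256 = 16^2, a perfect square. A Galois group lies in the alternating group exactly when the discriminant is a square in Q, so the Galois group (V_4) is contained in A_4.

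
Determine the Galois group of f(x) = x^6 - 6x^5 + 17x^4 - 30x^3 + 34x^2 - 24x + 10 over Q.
(S_3 x S_3) : C_2, the group 6T13 of order 72

The polynomial f is an irreducible sextic over Q, so G = Gal(f/Q) is one of the 16 transitive subgroups 6T1, ..., 6T16 of S_6. The discriminant of f is -187648, which is not a perfect square, so G is not contained in A_6. The transitive groups of degree 6 not contained in A_6 are: C_6 (6T1, order 6), S_3 (6T2, order 6), D_6 (6T3, order 12), C_3 x S_3 (6T5, order 18), A_4 x C_2 (6T6, order 24), S_4 (6T8, order 24), S_3 x S_3 (6T9, order 36), S_4 x C_2 (6T11, order 48), (S_3 x S_3) : C_2 (6T13, order 72), PGL(2,5) (6T14, order 120), S_6 (6T16, order 720). By Dedekind's theorem, for a prime p not dividing disc(f) the degrees of the irreducible factors of f mod p form the cycle type of an element of G. Factoring f modulo the 29 such primes p <= 113 (skipping 2, which divides the discriminant), each new pattern first appears at: mod 3: f = (x^6 + 2x^4 + x^2 + 1), pattern 6; mod 5: f = (x)(x^2 + 2x + 4)(x^3 + 2x^2 + 4x + 4), pattern 3+2+1; mod 7: f = (x^2 + 6x + 6)(x^4 + 2x^3 + 6x^2 + 6x + 4), pattern 4+2; mod 17: f = (x^3 + 14x^2 + 4x + 1)(x^3 + 14x^2 + 4x + 10), pattern 3+3; mod 19: f = (x^2 + x + 10)(x^2 + 5x + 18)(x^2 + 7x + 18), pattern 2+2+2; mod 37: f = (x + 2)(x + 15)(x^2 + 19x + 15)(x^2 + 32x + 14), pattern 2+2+1+1; mod 41: f = (x + 18)(x + 23)(x + 38)(x^3 + 38x^2 + 4x + 6), pattern 3+1+1+1; mod 113: f = (x + 33)(x + 89)(x + 91)(x + 101)(x^2 + 19x + 83), pattern 2+1+1+1+1. No other pattern occurs in this range, so the set of observed cycle types is {6, 3+2+1, 4+2, 3+3, 2+2+2, 2+2+1+1, 3+1+1+1, 2+1+1+1+1}. The candidates containing elements of all these cycle types are (S_3 x S_3) : C_2 (6T13) of order 72, S_6 (6T16) of order 720; the others are excluded. The observed types are precisely the cycle types that occur in (S_3 x S_3) : C_2 (6T13) (apart from the identity). Each of the other remaining candidates has further cycle types, and by the Chebotarev density theorem the matching factorization patterns would occur for a proportion of primes equal to their share of the group: S_6 (6T16) additionally contains elements of type 5+1, 4+1+1 (234 of its 720 elements, about 32% of primes). None of the 29 primes tested shows any such pattern (for each of these groups the chance of that is below 10^-4), which rules them out. Hence G = (S_3 x S_3) : C_2 (6T13), of order 72.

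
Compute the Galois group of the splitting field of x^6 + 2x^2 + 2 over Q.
The polynomial f is an irreducible sextic over Q, so G = Gal(f/Q) is one of the 16 transitive subgroups 6T1, ..., 6T16 of S_6. The discriminant of f is -2508800, which is not a perfect square, so G is not contained in A_6. The transitive groups of degree 6 not contained in A_6 are: C_6 (6T1, order 6), S_3 (6T2, order 6), D_6 (6T3, order 12), C_3 x S_3 (6T5, order 18), A_4 x C_2 (6T6, order 24), S_4 (6T8, order 24), S_3 x S_3 (6T9, order 36), S_4 x C_2 (6T11, order 48), (S_3 x S_3) : C_2 (6T13, order 72), PGL(2,5) (6T14, order 120), S_6 (6T16, order 720). By Dedekind's theorem, for a prime p not dividing disc(f) the degrees of the irreducible factors of f mod p form the cycle type of an element of G. Factoring f modulo the 17 such primes p <= 71 (skipping 2, 5, 7, which divide the discriminant), each new pattern first appears at: mod 3: f = (x^3 + x^2 + 2x + 1)(x^3 + 2x^2 + 2x + 2), pattern 3+3; mod 13: f = (x^6 + 2x^2 + 2), pattern 6; mod 19: f = (x^2 + 5)(x^4 + 14x^2 + 8), pattern 4+2; mod 23: f = (x + 11)(x + 12)(x^4 + 6x^2 + 15), pattern 4+1+1; mod 53: f = (x^2 + 45)(x^2 + 11x + 38)(x^2 + 42x + 38), pattern 2+2+2; mod 59: f = (x + 4)(x + 55)(x^2 + 5x + 50)(x^2 + 54x + 50), pattern 2+2+1+1; mod 71: f = (x + 8)(x + 11)(x + 60)(x + 63)(x^2 + 43), pattern 2+1+1+1+1. No other pattern occurs in this range, so the set of observed cycle types is {3+3, 6, 4+2, 4+1+1, 2+2+2, 2+2+1+1, 2+1+1+1+1}. The candidates containing elements of all these cycle types are S_4 x C_2 (6T11) of order 48, S_6 (6T16) of order 720; the others are excluded. The observed types are precisely the cycle types that occur in S_4 x C_2 (6T11) (apart from the identity). Each of the other remaining candidates has further cycle types, and by the Chebotarev density theorem the matching factorization patterns would occur for a proportion of primes equal to their share of the group: S_6 (6T16) additionally contains elements of type 5+1, 3+2+1, 3+1+1+1 (304 of its 720 elements, about 42% of primes). None of the 17 primes tested shows any such pattern (for each of these groups the chance of that is below 10^-4), which rules them out. Hence G = S_4 x C_2 (6T11), of order 48.

6T11: S_4 x C_2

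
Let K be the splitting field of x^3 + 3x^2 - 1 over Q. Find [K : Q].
The degree of the splitting field over Q equals the order of the Galois group, so first determine the group. The polynomial is an irreducible cubic over Q and its discriminant is 81 = 9^2, a perfect square. For an irreducible cubic, a square discriminant forces the Galois group to be A_3, the cyclic group of order 3. The Galois group C_3 (3T1) has order 3, so the splitting field has degree 3 over Q.

3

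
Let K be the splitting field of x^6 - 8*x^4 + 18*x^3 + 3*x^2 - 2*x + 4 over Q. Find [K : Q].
The degree of the splitting field over Q equals the order of the Galois group, so first determine the group. The polynomial f is an irreducible sextic over Q, so G = Gal(f/Q) is one of the 16 transitive subgroups 6T1, ..., 6T16 of S_6. The discriminant of f is 454513278976 = 674176^2, a perfect square, so G is contained in A_6. The transitive groups of degree 6 contained in A_6 are: A_4 (6T4, order 12), S_4 (6T7, order 24), (C_3 x C_3) : C_4 (6T10, order 36), PSL(2,5) (6T12, order 60), A_6 (6T15, order 360). By Dedekind's theorem, for a prime p not dividing disc(f) the degrees of the irreducible factors of f mod p form the cycle type of an element of G. Factoring f modulo the 79 such primes p <= 421 (skipping 2, 23, 229, which divide the discriminant), each new pattern first appears at: mod 3: f = (x^3 + x^2 + 2)(x^3 + 2x^2 + 2x + 2), pattern 3+3; mod 7: f = (x^2 + 6x + 6)(x^4 + x^3 + x^2 + 6x + 3), pattern 4+2; mod 29: f = (x + 12)(x + 20)(x^2 + x + 10)(x^2 + 25x + 16), pattern 2+2+1+1; mod 193: f = (x + 57)(x + 64)(x + 84)(x + 97)(x + 129)(x + 148), pattern 1+1+1+1+1+1. No other pattern occurs in this range, so the set of observed cycle types is {3+3, 4+2, 2+2+1+1, 1+1+1+1+1+1}. The candidates containing elements of all these cycle types are S_4 (6T7) of order 24, (C_3 x C_3) : C_4 (6T10) of order 36, A_6 (6T15) of order 360; the others are excluded. The observed types are precisely the cycle types that occur in S_4 (6T7). Each of the other remaining candidates has further cycle types, and by the Chebotarev density theorem the matching factorization patterns would occur for a proportion of primes equal to their share of the group: (C_3 x C_3) : C_4 (6T10) additionally contains elements of type 3+1+1+1 (4 of its 36 elements, about 11% of primes); A_6 (6T15) additionally contains elements of type 5+1, 3+1+1+1 (184 of its 360 elements, about 51% of primes). None of the 79 primes tested shows any such pattern (for each of these groups the chance of that is below 10^-4), which rules them out. Hence G = S_4 (6T7), of order 24. The Galois group S_4 (6T7) has order 24, so the splitting field has degree 24 over Q.

24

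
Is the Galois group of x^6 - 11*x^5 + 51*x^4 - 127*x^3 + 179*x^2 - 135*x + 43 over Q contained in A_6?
The polynomial is irreducible of degree 6 over Q. Its discriminant is -16807, which is not a perfect square. A Galois group lies in the alternating group exactly when the discriminant is a square in Q, so the Galois group (C_6) is not contained in A_6.

No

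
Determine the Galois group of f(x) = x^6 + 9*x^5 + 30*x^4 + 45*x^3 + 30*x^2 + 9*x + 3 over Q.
The polynomial f is an irreducible sextic over Q, so G = Gal(f/Q) is one of the 16 transitive subgroups 6T1, ..., 6T16 of S_6. The discriminant of f is -34992, which is not a perfect square, so G is not contained in A_6. The transitive groups of degree 6 not contained in A_6 are: C_6 (6T1, order 6), S_3 (6T2, order 6), D_6 (6T3, order 12), C_3 x S_3 (6T5, order 18), A_4 x C_2 (6T6, order 24), S_4 (6T8, order 24), S_3 x S_3 (6T9, order 36), S_4 x C_2 (6T11, order 48), (S_3 x S_3) : C_2 (6T13, order 72), PGL(2,5) (6T14, order 120), S_6 (6T16, order 720). By Dedekind's theorem, for a prime p not dividing disc(f) the degrees of the irreducible factors of f mod p form the cycle type of an element of G. Factoring f modulo the 23 such primes p <= 97 (skipping 2, 3, which divide the discriminant), each new pattern first appears at: mod 5: f = (x^2 + 2)(x^2 + x + 1)(x^2 + 3x + 4), pattern 2+2+2; mod 7: f = (x^3 + 5x + 5)(x^3 + 2x^2 + 4x + 2), pattern 3+3; mod 31: f = (x + 5)(x + 9)(x + 11)(x + 23)(x + 25)(x + 29), pattern 1+1+1+1+1+1. No other pattern occurs in this range, so the set of observed cycle types is {2+2+2, 3+3, 1+1+1+1+1+1}. The candidates containing elements of all these cycle types are C_6 (6T1) of order 6, S_3 (6T2) of order 6, D_6 (6T3) of order 12, C_3 x S_3 (6T5) of order 18, A_4 x C_2 (6T6) of order 24, S_4 (6T8) of order 24, S_3 x S_3 (6T9) of order 36, S_4 x C_2 (6T11) of order 48, (S_3 x S_3) : C_2 (6T13) of order 72, PGL(2,5) (6T14) of order 120, S_6 (6T16) of order 720; the others are excluded. The observed types are precisely the cycle types that occur in S_3 (6T2). Each of the other remaining candidates has further cycle types, and by the Chebotarev density theorem the matching factorization patterns would occur for a proportion of primes equal to their share of the group: C_6 (6T1) additionally contains elements of type 6 (2 of its 6 elements, about 33% of primes); D_6 (6T3) additionally contains elements of type 6, 2+2+1+1 (5 of its 12 elements, about 42% of primes); C_3 x S_3 (6T5) additionally contains elements of type 6, 3+1+1+1 (10 of its 18 elements, about 56% of primes); A_4 x C_2 (6T6) additionally contains elements of type 6, 2+2+1+1, 2+1+1+1+1 (14 of its 24 elements, about 58% of primes); S_4 (6T8) additionally contains elements of type 4+1+1, 2+2+1+1 (9 of its 24 elements, about 38% of primes); S_3 x S_3 (6T9) additionally contains elements of type 6, 3+1+1+1, 2+2+1+1 (25 of its 36 elements, about 69% of primes); S_4 x C_2 (6T11) additionally contains elements of type 6, 4+2, 4+1+1, 2+2+1+1, 2+1+1+1+1 (32 of its 48 elements, about 67% of primes); (S_3 x S_3) : C_2 (6T13) additionally contains elements of type 6, 4+2, 3+2+1, 3+1+1+1, 2+2+1+1, 2+1+1+1+1 (61 of its 72 elements, about 85% of primes); PGL(2,5) (6T14) additionally contains elements of type 6, 5+1, 4+1+1, 2+2+1+1 (89 of its 120 elements, about 74% of primes); S_6 (6T16) additionally contains elements of type 6, 5+1, 4+2, 4+1+1, 3+2+1, 3+1+1+1, 2+2+1+1, 2+1+1+1+1 (664 of its 720 elements, about 92% of primes). None of the 23 primes tested shows any such pattern (for each of these groups the chance of that is below 10^-4), which rules them out. Hence G = S_3 (6T2), of order 6.

S_3, S_3 acting on 6 points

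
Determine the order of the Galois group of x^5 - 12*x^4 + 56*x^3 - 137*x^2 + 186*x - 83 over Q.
10

The degree of the splitting field over Q equals the order of the Galois group, so first determine the group. The polynomial f is an irreducible quintic over Q, so G = Gal(f/Q) is a transitive subgroup of S_5: one of C_5 (5T1, order 5), D_5 (5T2, order 10), F_20 (5T3, order 20), A_5 (5T4, order 60) or S_5 (5T5, order 120). The discriminant of f is 380445025 = 19505^2, a perfect square, so G is contained in A_5. The transitive groups of degree 5 contained in A_5 are: C_5 (5T1, order 5), D_5 (5T2, order 10), A_5 (5T4, order 60). By Dedekind's theorem, for a prime p not dividing disc(f) the degrees of the irreducible factors of f mod p form the cycle type of an element of G. Factoring f modulo the 23 such primes p <= 101 (skipping 5, 47, 83, which divide the discriminant), each new pattern first appears at: mod 2: f = (x^5 + x^2 + 1), pattern 5; mod 11: f = (x + 10)(x^2 + 4x + 9)(x^2 + 7x + 8), pattern 2+2+1. No other pattern occurs in this range, so the set of observed cycle types is {5, 2+2+1}. The candidates containing elements of all these cycle types are D_5 (5T2) of order 10, A_5 (5T4) of order 60; the others are excluded. The observed types are precisely the cycle types that occur in D_5 (5T2) (apart from the identity). Each of the other remaining candidates has further cycle types, and by the Chebotarev density theorem the matching factorization patterns would occur for a proportion of primes equal to their share of the group: A_5 (5T4) additionally contains elements of type 3+1+1 (20 of its 60 elements, about 33% of primes). None of the 23 primes tested shows any such pattern (for each of these groups the chance of that is below 10^-4), which rules them out. Hence G = D_5 (5T2), of order 10. The Galois group D_5 (5T2) has order 10, so the splitting field has degree 10 over Q.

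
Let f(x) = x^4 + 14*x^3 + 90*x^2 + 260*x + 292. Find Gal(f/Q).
4T2: V_4

The polynomial is an irreducible quartic over Q and its discriminant is 41990400 = 6480^2, a perfect square, so the Galois group is contained in A_4. The resolvent cubic y^3 - 90*y^2 + 2472*y - 19712 splits completely over Q, which gives the Klein four-group V_4.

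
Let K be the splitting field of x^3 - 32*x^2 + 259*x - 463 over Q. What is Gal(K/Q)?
3T1: C_3

The polynomial is an irreducible cubic over Q and its discriminant is 1792921 = 1339^2, a perfect square. For an irreducible cubic, a square discriminant forces the Galois group to be A_3, the cyclic group of order 3.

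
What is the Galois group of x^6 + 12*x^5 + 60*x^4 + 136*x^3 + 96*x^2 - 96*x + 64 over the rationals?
C_3 x S_3 (order 18)

The polynomial f is an irreducible sextic over Q, so G = Gal(f/Q) is one of the 16 transitive subgroups 6T1, ..., 6T16 of S_6. The discriminant of f is -190210142896128, which is not a perfect square, so G is not contained in A_6. The transitive groups of degree 6 not contained in A_6 are: C_6 (6T1, order 6), S_3 (6T2, order 6), D_6 (6T3, order 12), C_3 x S_3 (6T5, order 18), A_4 x C_2 (6T6, order 24), S_4 (6T8, order 24), S_3 x S_3 (6T9, order 36), S_4 x C_2 (6T11, order 48), (S_3 x S_3) : C_2 (6T13, order 72), PGL(2,5) (6T14, order 120), S_6 (6T16, order 720). By Dedekind's theorem, for a prime p not dividing disc(f) the degrees of the irreducible factors of f mod p form the cycle type of an element of G. Factoring f modulo the 33 such primes p <= 149 (skipping 2, 3, which divide the discriminant), each new pattern first appears at: mod 5: f = (x^6 + 2x^5 + x^3 + x^2 + 4x + 4), pattern 6; mod 7: f = (x + 3)(x + 4)(x + 6)(x^3 + 6x^2 + 5x + 4), pattern 3+1+1+1; mod 17: f = (x^2 + 6x + 2)(x^2 + 11x + 12)(x^2 + 12x + 14), pattern 2+2+2; mod 19: f = (x^3 + 6x^2 + 12x + 12)(x^3 + 6x^2 + 12x + 18), pattern 3+3; mod 73: f = (x + 28)(x + 44)(x + 46)(x + 60)(x + 62)(x + 64), pattern 1+1+1+1+1+1. No other pattern occurs in this range, so the set of observed cycle types is {6, 3+1+1+1, 2+2+2, 3+3, 1+1+1+1+1+1}. The candidates containing elements of all these cycle types are C_3 x S_3 (6T5) of order 18, S_3 x S_3 (6T9) of order 36, (S_3 x S_3) : C_2 (6T13) of order 72, S_6 (6T16) of order 720; the others are excluded. The observed types are precisely the cycle types that occur in C_3 x S_3 (6T5). Each of the other remaining candidates has further cycle types, and by the Chebotarev density theorem the matching factorization patterns would occur for a proportion of primes equal to their share of the group: S_3 x S_3 (6T9) additionally contains elements of type 2+2+1+1 (9 of its 36 elements, about 25% of primes); (S_3 x S_3) : C_2 (6T13) additionally contains elements of type 4+2, 3+2+1, 2+2+1+1, 2+1+1+1+1 (45 of its 72 elements, about 62% of primes); S_6 (6T16) additionally contains elements of type 5+1, 4+2, 4+1+1, 3+2+1, 2+2+1+1, 2+1+1+1+1 (504 of its 720 elements, about 70% of primes). None of the 33 primes tested shows any such pattern (for each of these groups the chance of that is below 10^-4), which rules them out. Hence G = C_3 x S_3 (6T5), of order 18.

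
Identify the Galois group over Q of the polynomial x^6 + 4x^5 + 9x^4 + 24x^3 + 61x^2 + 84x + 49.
The polynomial f is an irreducible sextic over Q, so G = Gal(f/Q) is one of the 16 transitive subgroups 6T1, ..., 6T16 of S_6. The discriminant of f is -4014080000, which is not a perfect square, so G is not contained in A_6. The transitive groups of degree 6 not contained in A_6 are: C_6 (6T1, order 6), S_3 (6T2, order 6), D_6 (6T3, order 12), C_3 x S_3 (6T5, order 18), A_4 x C_2 (6T6, order 24), S_4 (6T8, order 24), S_3 x S_3 (6T9, order 36), S_4 x C_2 (6T11, order 48), (S_3 x S_3) : C_2 (6T13, order 72), PGL(2,5) (6T14, order 120), S_6 (6T16, order 720). By Dedekind's theorem, for a prime p not dividing disc(f) the degrees of the irreducible factors of f mod p form the cycle type of an element of G. Factoring f modulo the 22 such primes p <= 97 (skipping 2, 5, 7, which divide the discriminant), each new pattern first appears at: mod 3: f = (x^3 + 2x + 2)(x^3 + x^2 + x + 2), pattern 3+3; mod 13: f = (x + 2)(x + 7)(x^4 + 8x^3 + x^2 + 7x + 10), pattern 4+1+1; mod 37: f = (x^2 + 7x + 27)(x^2 + 9x + 33)(x^2 + 25x + 4), pattern 2+2+2; mod 43: f = (x + 17)(x + 41)(x^2 + 10x + 29)(x^2 + 22x + 2), pattern 2+2+1+1. No other pattern occurs in this range, so the set of observed cycle types is {3+3, 4+1+1, 2+2+2, 2+2+1+1}. The candidates containing elements of all these cycle types are S_4 (6T8) of order 24, S_4 x C_2 (6T11) of order 48, PGL(2,5) (6T14) of order 120, S_6 (6T16) of order 720; the others are excluded. The observed types are precisely the cycle types that occur in S_4 (6T8) (apart from the identity). Each of the other remaining candidates has further cycle types, and by the Chebotarev density theorem the matching factorization patterns would occur for a proportion of primes equal to their share of the group: S_4 x C_2 (6T11) additionally contains elements of type 6, 4+2, 2+1+1+1+1 (17 of its 48 elements, about 35% of primes); PGL(2,5) (6T14) additionally contains elements of type 6, 5+1 (44 of its 120 elements, about 37% of primes); S_6 (6T16) additionally contains elements of type 6, 5+1, 4+2, 3+2+1, 3+1+1+1, 2+1+1+1+1 (529 of its 720 elements, about 73% of primes). None of the 22 primes tested shows any such pattern (for each of these groups the chance of that is below 10^-4), which rules them out. Hence G = S_4 (6T8), of order 24.

S_4, S_4(6c), the S_4-action on 6 points not in A_6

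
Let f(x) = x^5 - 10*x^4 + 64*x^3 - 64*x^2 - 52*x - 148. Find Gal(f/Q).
S_5, the symmetric group on 5 letters

The polynomial f is an irreducible quintic over Q, so G = Gal(f/Q) is a transitive subgroup of S_5: one of C_5 (5T1, order 5), D_5 (5T2, order 10), F_20 (5T3, order 20), A_5 (5T4, order 60) or S_5 (5T5, order 120). The discriminant of f is 755255217140992, which is not a perfect square, so G is not contained in A_5. The transitive groups of degree 5 not contained in A_5 are: F_20 (5T3, order 20), S_5 (5T5, order 120). By Dedekind's theorem, for a prime p not dividing disc(f) the degrees of the irreducible factors of f mod p form the cycle type of an element of G. Factoring f modulo the 5 such primes p <= 13 (skipping 2, which divides the discriminant), each new pattern first appears at: mod 3: f = (x^5 + 2x^4 + x^3 + 2x^2 + 2x + 2), pattern 5; mod 5: f = (x + 1)(x^4 + 4x^3 + x + 2), pattern 4+1; mod 13: f = (x + 5)(x + 7)(x^3 + 4x^2 + 7x + 11), pattern 3+1+1. No other pattern occurs in this range, so the set of observed cycle types is {5, 4+1, 3+1+1}. Among the candidates above, the only group containing elements of all these cycle types is S_5 (5T5) — F_20 (5T3) lacks at least one of them. Hence G = S_5 (5T5), of order 120.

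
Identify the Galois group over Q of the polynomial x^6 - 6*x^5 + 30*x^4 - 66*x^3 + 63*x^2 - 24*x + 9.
The polynomial f is an irreducible sextic over Q, so G = Gal(f/Q) is one of the 16 transitive subgroups 6T1, ..., 6T16 of S_6. The discriminant of f is -5217636731328, which is not a perfect square, so G is not contained in A_6. The transitive groups of degree 6 not contained in A_6 are: C_6 (6T1, order 6), S_3 (6T2, order 6), D_6 (6T3, order 12), C_3 x S_3 (6T5, order 18), A_4 x C_2 (6T6, order 24), S_4 (6T8, order 24), S_3 x S_3 (6T9, order 36), S_4 x C_2 (6T11, order 48), (S_3 x S_3) : C_2 (6T13, order 72), PGL(2,5) (6T14, order 120), S_6 (6T16, order 720). By Dedekind's theorem, for a prime p not dividing disc(f) the degrees of the irreducible factors of f mod p form the cycle type of an element of G. Factoring f modulo the 21 such primes p <= 89 (skipping 2, 3, 7, which divide the discriminant), each new pattern first appears at: mod 5: f = (x^6 + 4x^5 + 4x^3 + 3x^2 + x + 4), pattern 6; mod 11: f = (x + 2)(x^5 + 3x^4 + 2x^3 + 7x^2 + 5x + 10), pattern 5+1; mod 13: f = (x + 2)(x + 4)(x^4 + x^3 + 3x^2 + 12x + 6), pattern 4+1+1; mod 23: f = (x + 10)(x + 12)(x^2 + 3x + 16)(x^2 + 15x + 5), pattern 2+2+1+1; mod 43: f = (x^3 + 2x^2 + 24x + 7)(x^3 + 35x^2 + 22x + 32), pattern 3+3; mod 61: f = (x^2 + 3x + 30)(x^2 + 14x + 43)(x^2 + 38x + 1), pattern 2+2+2. No other pattern occurs in this range, so the set of observed cycle types is {6, 5+1, 4+1+1, 2+2+1+1, 3+3, 2+2+2}. The candidates containing elements of all these cycle types are PGL(2,5) (6T14) of order 120, S_6 (6T16) of order 720; the others are excluded. The observed types are precisely the cycle types that occur in PGL(2,5) (6T14) (apart from the identity). Each of the other remaining candidates has further cycle types, and by the Chebotarev density theorem the matching factorization patterns would occur for a proportion of primes equal to their share of the group: S_6 (6T16) additionally contains elements of type 4+2, 3+2+1, 3+1+1+1, 2+1+1+1+1 (265 of its 720 elements, about 37% of primes). None of the 21 primes tested shows any such pattern (for each of these groups the chance of that is below 10^-4), which rules them out. Hence G = PGL(2,5) (6T14), of order 120.

PGL(2,5) (also written S5(6))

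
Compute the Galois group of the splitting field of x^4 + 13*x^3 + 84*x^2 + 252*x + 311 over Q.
C_4 (order 4)

The polynomial is an irreducible quartic over Q and its discriminant is 76245125, which is not a perfect square, so the Galois group is not contained in A_4. The resolvent cubic y^3 - 84*y^2 + 2032*y - 11567 has exactly one rational root, so the Galois group is C_4 or D_4. The quartic becomes reducible over Q(sqrt(disc)), so the group is C_4.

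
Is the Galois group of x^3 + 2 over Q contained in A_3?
The polynomial is irreducible of degree 3 over Q. Its discriminant is -108, which is not a perfect square. A Galois group lies in the alternating group exactly when the discriminant is a square in Q, so the Galois group (S_3) is not contained in A_3.

No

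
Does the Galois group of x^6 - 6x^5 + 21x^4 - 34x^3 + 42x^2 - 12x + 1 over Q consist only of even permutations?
No

The polynomial is irreducible of degree 6 over Q. Its discriminant is -1024192512, which is not a perfect square. A Galois group lies in the alternating group exactly when the discriminant is a square in Q, so the Galois group (PGL(2,5)) is not contained in A_6.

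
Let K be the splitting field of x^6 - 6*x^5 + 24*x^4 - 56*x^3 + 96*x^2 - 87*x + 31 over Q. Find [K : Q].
The degree of the splitting field over Q equals the order of the Galois group, so first determine the group. The polynomial f is an irreducible sextic over Q, so G = Gal(f/Q) is one of the 16 transitive subgroups 6T1, ..., 6T16 of S_6. The discriminant of f is -68755887963, which is not a perfect square, so G is not contained in A_6. The transitive groups of degree 6 not contained in A_6 are: C_6 (6T1, order 6), S_3 (6T2, order 6), D_6 (6T3, order 12), C_3 x S_3 (6T5, order 18), A_4 x C_2 (6T6, order 24), S_4 (6T8, order 24), S_3 x S_3 (6T9, order 36), S_4 x C_2 (6T11, order 48), (S_3 x S_3) : C_2 (6T13, order 72), PGL(2,5) (6T14, order 120), S_6 (6T16, order 720). By Dedekind's theorem, for a prime p not dividing disc(f) the degrees of the irreducible factors of f mod p form the cycle type of an element of G. Factoring f modulo the 33 such primes p <= 151 (skipping 3, 7, 89, which divide the discriminant), each new pattern first appears at: mod 2: f = (x^6 + x + 1), pattern 6; mod 13: f = (x + 2)(x + 3)(x + 5)(x^3 + 10x^2 + 10x + 11), pattern 3+1+1+1; mod 17: f = (x^2 + 3x + 8)(x^2 + 4x + 11)(x^2 + 4x + 16), pattern 2+2+2; mod 19: f = (x^3 + 16x^2 + 4x + 2)(x^3 + 16x^2 + 11x + 6), pattern 3+3; mod 73: f = (x + 23)(x + 35)(x + 42)(x + 53)(x + 66)(x + 67), pattern 1+1+1+1+1+1. No other pattern occurs in this range, so the set of observed cycle types is {6, 3+1+1+1, 2+2+2, 3+3, 1+1+1+1+1+1}. The candidates containing elements of all these cycle types are C_3 x S_3 (6T5) of order 18, S_3 x S_3 (6T9) of order 36, (S_3 x S_3) : C_2 (6T13) of order 72, S_6 (6T16) of order 720; the others are excluded. The observed types are precisely the cycle types that occur in C_3 x S_3 (6T5). Each of the other remaining candidates has further cycle types, and by the Chebotarev density theorem the matching factorization patterns would occur for a proportion of primes equal to their share of the group: S_3 x S_3 (6T9) additionally contains elements of type 2+2+1+1 (9 of its 36 elements, about 25% of primes); (S_3 x S_3) : C_2 (6T13) additionally contains elements of type 4+2, 3+2+1, 2+2+1+1, 2+1+1+1+1 (45 of its 72 elements, about 62% of primes); S_6 (6T16) additionally contains elements of type 5+1, 4+2, 4+1+1, 3+2+1, 2+2+1+1, 2+1+1+1+1 (504 of its 720 elements, about 70% of primes). None of the 33 primes tested shows any such pattern (for each of these groups the chance of that is below 10^-4), which rules them out. Hence G = C_3 x S_3 (6T5), of order 18. The Galois group C_3 x S_3 (6T5) has order 18, so the splitting field has degree 18 over Q.

18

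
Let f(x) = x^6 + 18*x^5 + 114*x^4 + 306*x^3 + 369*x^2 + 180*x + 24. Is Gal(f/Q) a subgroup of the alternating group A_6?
The polynomial is irreducible of degree 6 over Q. Its discriminant is 758568333312, which is not a perfect square. A Galois group lies in the alternating group exactly when the discriminant is a square in Q, so the Galois group (D_6) is not contained in A_6.

No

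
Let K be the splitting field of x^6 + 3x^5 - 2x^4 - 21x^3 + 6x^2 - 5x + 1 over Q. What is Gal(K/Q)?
S_4 (order 24)

The polynomial f is an irreducible sextic over Q, so G = Gal(f/Q) is one of the 16 transitive subgroups 6T1, ..., 6T16 of S_6. The discriminant of f is 54786284800, which is not a perfect square, so G is not contained in A_6. The transitive groups of degree 6 not contained in A_6 are: C_6 (6T1, order 6), S_3 (6T2, order 6), D_6 (6T3, order 12), C_3 x S_3 (6T5, order 18), A_4 x C_2 (6T6, order 24), S_4 (6T8, order 24), S_3 x S_3 (6T9, order 36), S_4 x C_2 (6T11, order 48), (S_3 x S_3) : C_2 (6T13, order 72), PGL(2,5) (6T14, order 120), S_6 (6T16, order 720). By Dedekind's theorem, for a prime p not dividing disc(f) the degrees of the irreducible factors of f mod p form the cycle type of an element of G. Factoring f modulo the 22 such primes p <= 101 (skipping 2, 5, 13, 37, which divide the discriminant), each new pattern first appears at: mod 3: f = (x^3 + x^2 + 2)(x^3 + 2x^2 + 2x + 2), pattern 3+3; mod 17: f = (x + 13)(x + 16)(x^4 + 8x^3 + 15x + 13), pattern 4+1+1; mod 31: f = (x^2 + 2x + 10)(x^2 + 8x + 4)(x^2 + 24x + 7), pattern 2+2+2; mod 67: f = (x + 42)(x + 51)(x^2 + 12x + 59)(x^2 + 32x + 21), pattern 2+2+1+1. No other pattern occurs in this range, so the set of observed cycle types is {3+3, 4+1+1, 2+2+2, 2+2+1+1}. The candidates containing elements of all these cycle types are S_4 (6T8) of order 24, S_4 x C_2 (6T11) of order 48, PGL(2,5) (6T14) of order 120, S_6 (6T16) of order 720; the others are excluded. The observed types are precisely the cycle types that occur in S_4 (6T8) (apart from the identity). Each of the other remaining candidates has further cycle types, and by the Chebotarev density theorem the matching factorization patterns would occur for a proportion of primes equal to their share of the group: S_4 x C_2 (6T11) additionally contains elements of type 6, 4+2, 2+1+1+1+1 (17 of its 48 elements, about 35% of primes); PGL(2,5) (6T14) additionally contains elements of type 6, 5+1 (44 of its 120 elements, about 37% of primes); S_6 (6T16) additionally contains elements of type 6, 5+1, 4+2, 3+2+1, 3+1+1+1, 2+1+1+1+1 (529 of its 720 elements, about 73% of primes). None of the 22 primes tested shows any such pattern (for each of these groups the chance of that is below 10^-4), which rules them out. Hence G = S_4 (6T8), of order 24.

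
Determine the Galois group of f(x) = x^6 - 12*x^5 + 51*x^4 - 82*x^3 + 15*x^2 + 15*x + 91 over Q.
The polynomial f is an irreducible sextic over Q, so G = Gal(f/Q) is one of the 16 transitive subgroups 6T1, ..., 6T16 of S_6. The discriminant of f is -51195483, which is not a perfect square, so G is not contained in A_6. The transitive groups of degree 6 not contained in A_6 are: C_6 (6T1, order 6), S_3 (6T2, order 6), D_6 (6T3, order 12), C_3 x S_3 (6T5, order 18), A_4 x C_2 (6T6, order 24), S_4 (6T8, order 24), S_3 x S_3 (6T9, order 36), S_4 x C_2 (6T11, order 48), (S_3 x S_3) : C_2 (6T13, order 72), PGL(2,5) (6T14, order 120), S_6 (6T16, order 720). By Dedekind's theorem, for a prime p not dividing disc(f) the degrees of the irreducible factors of f mod p form the cycle type of an element of G. Factoring f modulo the 33 such primes p <= 149 (skipping 3, 17, which divide the discriminant), each new pattern first appears at: mod 2: f = (x^6 + x^4 + x^2 + x + 1), pattern 6; mod 7: f = (x)(x + 3)(x + 5)(x^3 + x^2 + 1), pattern 3+1+1+1; mod 19: f = (x^3 + 13x^2 + 4x + 3)(x^3 + 13x^2 + 11x + 5), pattern 3+3; mod 53: f = (x^2 + 2x + 22)(x^2 + 43x + 47)(x^2 + 49x + 23), pattern 2+2+2; mod 73: f = (x + 7)(x + 8)(x + 22)(x + 52)(x + 53)(x + 65), pattern 1+1+1+1+1+1. No other pattern occurs in this range, so the set of observed cycle types is {6, 3+1+1+1, 3+3, 2+2+2, 1+1+1+1+1+1}. The candidates containing elements of all these cycle types are C_3 x S_3 (6T5) of order 18, S_3 x S_3 (6T9) of order 36, (S_3 x S_3) : C_2 (6T13) of order 72, S_6 (6T16) of order 720; the others are excluded. The observed types are precisely the cycle types that occur in C_3 x S_3 (6T5). Each of the other remaining candidates has further cycle types, and by the Chebotarev density theorem the matching factorization patterns would occur for a proportion of primes equal to their share of the group: S_3 x S_3 (6T9) additionally contains elements of type 2+2+1+1 (9 of its 36 elements, about 25% of primes); (S_3 x S_3) : C_2 (6T13) additionally contains elements of type 4+2, 3+2+1, 2+2+1+1, 2+1+1+1+1 (45 of its 72 elements, about 62% of primes); S_6 (6T16) additionally contains elements of type 5+1, 4+2, 4+1+1, 3+2+1, 2+2+1+1, 2+1+1+1+1 (504 of its 720 elements, about 70% of primes). None of the 33 primes tested shows any such pattern (for each of these groups the chance of that is below 10^-4), which rules them out. Hence G = C_3 x S_3 (6T5), of order 18.

C_3 x S_3, the group 6T5 of order 18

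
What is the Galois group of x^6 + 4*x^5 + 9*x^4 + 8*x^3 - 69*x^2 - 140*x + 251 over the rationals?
6T10: (C_3 x C_3) : C_4

The polynomial f is an irreducible sextic over Q, so G = Gal(f/Q) is one of the 16 transitive subgroups 6T1, ..., 6T16 of S_6. The discriminant of f is 564385546240000 = 23756800^2, a perfect square, so G is contained in A_6. The transitive groups of degree 6 contained in A_6 are: A_4 (6T4, order 12), S_4 (6T7, order 24), (C_3 x C_3) : C_4 (6T10, order 36), PSL(2,5) (6T12, order 60), A_6 (6T15, order 360). By Dedekind's theorem, for a prime p not dividing disc(f) the degrees of the irreducible factors of f mod p form the cycle type of an element of G. Factoring f modulo the 19 such primes p <= 79 (skipping 2, 5, 29, which divide the discriminant), each new pattern first appears at: mod 3: f = (x^2 + 2x + 2)(x^4 + 2x^3 + x + 1), pattern 4+2; mod 11: f = (x^3 + 6x^2 + 8x + 10)(x^3 + 9x^2 + 2x + 2), pattern 3+3; mod 19: f = (x + 15)(x + 17)(x^2 + 13x + 13)(x^2 + 16x + 11), pattern 2+2+1+1; mod 61: f = (x + 6)(x + 39)(x + 53)(x^3 + 28x^2 + 14x + 10), pattern 3+1+1+1. No other pattern occurs in this range, so the set of observed cycle types is {4+2, 3+3, 2+2+1+1, 3+1+1+1}. The candidates containing elements of all these cycle types are (C_3 x C_3) : C_4 (6T10) of order 36, A_6 (6T15) of order 360; the others are excluded. The observed types are precisely the cycle types that occur in (C_3 x C_3) : C_4 (6T10) (apart from the identity). Each of the other remaining candidates has further cycle types, and by the Chebotarev density theorem the matching factorization patterns would occur for a proportion of primes equal to their share of the group: A_6 (6T15) additionally contains elements of type 5+1 (144 of its 360 elements, about 40% of primes). None of the 19 primes tested shows any such pattern (for each of these groups the chance of that is below 10^-4), which rules them out. Hence G = (C_3 x C_3) : C_4 (6T10), of order 36.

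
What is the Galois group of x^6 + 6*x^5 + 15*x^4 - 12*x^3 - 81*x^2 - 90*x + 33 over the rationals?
D_6

The polynomial f is an irreducible sextic over Q, so G = Gal(f/Q) is one of the 16 transitive subgroups 6T1, ..., 6T16 of S_6. The discriminant of f is 1352605460594688, which is not a perfect square, so G is not contained in A_6. The transitive groups of degree 6 not contained in A_6 are: C_6 (6T1, order 6), S_3 (6T2, order 6), D_6 (6T3, order 12), C_3 x S_3 (6T5, order 18), A_4 x C_2 (6T6, order 24), S_4 (6T8, order 24), S_3 x S_3 (6T9, order 36), S_4 x C_2 (6T11, order 48), (S_3 x S_3) : C_2 (6T13, order 72), PGL(2,5) (6T14, order 120), S_6 (6T16, order 720). By Dedekind's theorem, for a prime p not dividing disc(f) the degrees of the irreducible factors of f mod p form the cycle type of an element of G. Factoring f modulo the 79 such primes p <= 419 (skipping 2, 3, which divide the discriminant), each new pattern first appears at: mod 5: f = (x^6 + x^5 + 3x^3 + 4x^2 + 3), pattern 6; mod 7: f = (x^2 + 3x + 6)(x^2 + 4x + 5)(x^2 + 6x + 6), pattern 2+2+2; mod 11: f = (x)(x + 8)(x^2 + 3x + 3)(x^2 + 6x + 10), pattern 2+2+1+1; mod 13: f = (x^3 + 3x^2 + 3x + 4)(x^3 + 3x^2 + 3x + 5), pattern 3+3; mod 97: f = (x + 2)(x + 5)(x + 36)(x + 44)(x + 51)(x + 62), pattern 1+1+1+1+1+1. No other pattern occurs in this range, so the set of observed cycle types is {6, 2+2+2, 2+2+1+1, 3+3, 1+1+1+1+1+1}. The candidates containing elements of all these cycle types are D_6 (6T3) of order 12, A_4 x C_2 (6T6) of order 24, S_3 x S_3 (6T9) of order 36, S_4 x C_2 (6T11) of order 48, (S_3 x S_3) : C_2 (6T13) of order 72, PGL(2,5) (6T14) of order 120, S_6 (6T16) of order 720; the others are excluded. The observed types are precisely the cycle types that occur in D_6 (6T3). Each of the other remaining candidates has further cycle types, and by the Chebotarev density theorem the matching factorization patterns would occur for a proportion of primes equal to their share of the group: A_4 x C_2 (6T6) additionally contains elements of type 2+1+1+1+1 (3 of its 24 elements, about 12% of primes); S_3 x S_3 (6T9) additionally contains elements of type 3+1+1+1 (4 of its 36 elements, about 11% of primes); S_4 x C_2 (6T11) additionally contains elements of type 4+2, 4+1+1, 2+1+1+1+1 (15 of its 48 elements, about 31% of primes); (S_3 x S_3) : C_2 (6T13) additionally contains elements of type 4+2, 3+2+1, 3+1+1+1, 2+1+1+1+1 (40 of its 72 elements, about 56% of primes); PGL(2,5) (6T14) additionally contains elements of type 5+1, 4+1+1 (54 of its 120 elements, about 45% of primes); S_6 (6T16) additionally contains elements of type 5+1, 4+2, 4+1+1, 3+2+1, 3+1+1+1, 2+1+1+1+1 (499 of its 720 elements, about 69% of primes). None of the 79 primes tested shows any such pattern (for each of these groups the chance of that is below 10^-4), which rules them out. Hence G = D_6 (6T3), of order 12.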